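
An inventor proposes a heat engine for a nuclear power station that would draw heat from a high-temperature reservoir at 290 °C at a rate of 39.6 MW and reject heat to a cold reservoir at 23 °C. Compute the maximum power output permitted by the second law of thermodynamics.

T_H = 290 °C → 290 + 273.15 = 563.15 K.
T_C = 23 °C → 23 + 273.15 = 296.15 K.
No engine can exceed the Carnot limit: η_max = 1 − T_C/T_H = 1 − 296.15/563.15 = 0.4741.
W_max = η_max · Q_H = 0.4741 × 39.6 = 18.8 MW.

Ẇ_max ≈ 18.8 MW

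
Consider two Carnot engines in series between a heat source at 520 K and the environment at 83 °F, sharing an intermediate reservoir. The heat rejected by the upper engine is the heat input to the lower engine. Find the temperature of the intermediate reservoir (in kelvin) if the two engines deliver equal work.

T_m ≈ 411 K

T_C = 83 °F → (83 − 32) × 5/9 = 28.33 °C = 301.48 K.
For reversible stages Q_m = Q_H·(T_m/T_H). Setting W₁ = Q_H(1 − T_m/T_H) equal to W₂ = Q_m(1 − T_C/T_m) = Q_H·(T_m − T_C)/T_H gives T_H − T_m = T_m − T_C, so T_m = (T_H + T_C)/2 = (520.00 + 301.48)/2 = 411 K.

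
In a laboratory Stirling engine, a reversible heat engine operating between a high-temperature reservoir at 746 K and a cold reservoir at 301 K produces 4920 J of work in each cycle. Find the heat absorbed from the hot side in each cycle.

For a reversible engine, η = 1 − T_C/T_H = 1 − 301.00/746.00 = 0.5965.
Q_H = W/η = 4920/0.5965 = 8250 J.

Q_H ≈ 8250 J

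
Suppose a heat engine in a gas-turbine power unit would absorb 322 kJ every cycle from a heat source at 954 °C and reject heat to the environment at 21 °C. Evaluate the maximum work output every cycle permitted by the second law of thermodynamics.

T_H = 954 °C → 954 + 273.15 = 1227.15 K.
T_C = 21 °C → 21 + 273.15 = 294.15 K.
The upper bound on efficiency is η_max = 1 − T_C/T_H = 1 − 294.15/1227.15 = 0.7603.
W_max = η_max · Q_H = 0.7603 × 322 = 245 kJ.

W_max ≈ 245 kJ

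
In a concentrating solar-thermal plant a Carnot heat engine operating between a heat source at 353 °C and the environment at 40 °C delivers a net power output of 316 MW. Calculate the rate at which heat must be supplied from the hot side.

T_H = 353 °C → 353 + 273.15 = 626.15 K.
T_C = 40 °C → 40 + 273.15 = 313.15 K.
Since the cycle is reversible, η = 1 − T_C/T_H = 1 − 313.15/626.15 = 0.4999.
Q_H = W/η = 316/0.4999 = 632.2 MW.

Q̇_H ≈ 632.2 MW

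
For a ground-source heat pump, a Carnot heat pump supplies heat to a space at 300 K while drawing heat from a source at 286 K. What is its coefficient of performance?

For a reversible heat pump, COP_HP = T_H/(T_H − T_C) = 300.00/(300.00 − 286.00) = 21.4.

COP_HP ≈ 21.4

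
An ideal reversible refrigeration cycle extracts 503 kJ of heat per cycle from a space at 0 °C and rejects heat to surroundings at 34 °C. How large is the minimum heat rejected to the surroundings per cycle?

T_H = 34 °C → 34 + 273.15 = 307.15 K.
T_C = 0 °C → 0 + 273.15 = 273.15 K.
For a reversible cycle Q_H/Q_C = T_H/T_C, so Q_H = Q_C·T_H/T_C = 503 × 307.15/273.15 = 565.6 kJ.

Q_H ≈ 565.6 kJ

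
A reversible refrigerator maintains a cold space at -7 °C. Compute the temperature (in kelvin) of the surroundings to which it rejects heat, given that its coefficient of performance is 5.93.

T_C = -7 °C → -7 + 273.15 = 266.15 K.
COP_R = T_C/(T_H − T_C) ⇒ T_H = T_C·(1 + 1/COP_R) = 266.15 × (1 + 1/5.93) = 311 K.

T_H ≈ 311 K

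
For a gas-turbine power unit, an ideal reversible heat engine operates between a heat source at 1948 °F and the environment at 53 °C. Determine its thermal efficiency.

η ≈ 0.7562

T_H = 1948 °F → (1948 − 32) × 5/9 = 1064.44 °C = 1337.59 K.
T_C = 53 °C → 53 + 273.15 = 326.15 K.
Carnot efficiency: η = 1 − T_C/T_H = 1 − 326.15/1337.59 = 0.7562.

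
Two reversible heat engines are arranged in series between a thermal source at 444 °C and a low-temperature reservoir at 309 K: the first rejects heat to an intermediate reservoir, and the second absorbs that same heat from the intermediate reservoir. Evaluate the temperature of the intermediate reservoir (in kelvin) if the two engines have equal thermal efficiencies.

T_m ≈ 471 K

T_H = 444 °C → 444 + 273.15 = 717.15 K.
Equal efficiencies require 1 − T_m/T_H = 1 − T_C/T_m, i.e. T_m/T_H = T_C/T_m, so T_m = √(T_H·T_C) = √(717.15 × 309.00) = 471 K.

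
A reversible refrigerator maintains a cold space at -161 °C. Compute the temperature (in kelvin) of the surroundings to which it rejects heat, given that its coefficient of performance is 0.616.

T_H ≈ 294.2 K

T_C = -161 °C → -161 + 273.15 = 112.15 K.
COP_R = T_C/(T_H − T_C) ⇒ T_H = T_C·(1 + 1/COP_R) = 112.15 × (1 + 1/0.616) = 294.2 K.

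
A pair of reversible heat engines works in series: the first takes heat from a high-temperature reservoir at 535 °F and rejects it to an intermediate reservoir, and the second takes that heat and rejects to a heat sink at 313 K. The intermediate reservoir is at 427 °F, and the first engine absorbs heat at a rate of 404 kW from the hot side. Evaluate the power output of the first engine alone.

Ẇ₁ ≈ 43.87 kW

T_H = 535 °F → (535 − 32) × 5/9 = 279.44 °C = 552.59 K.
T_m = 427 °F → (427 − 32) × 5/9 = 219.44 °C = 492.59 K.
First-stage efficiency η₁ = 1 − T_m/T_H = 1 − 492.59/552.59 = 0.1086.
W₁ = η₁·Q_H = 0.1086 × 404 = 43.87 kW.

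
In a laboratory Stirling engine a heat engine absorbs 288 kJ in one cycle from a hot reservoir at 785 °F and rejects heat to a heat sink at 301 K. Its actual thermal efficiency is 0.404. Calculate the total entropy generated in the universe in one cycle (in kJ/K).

T_H = 785 °F → (785 − 32) × 5/9 = 418.33 °C = 691.48 K.
W = η·Q_H = 0.404 × 288 = 116.4 kJ, so Q_C = Q_H − W = 171.6 kJ.
Entropy balance on the reservoirs: −Q_H/T_H = -0.4165 kJ/K, +Q_C/T_C = 0.5703 kJ/K.
ΔS_univ = −Q_H/T_H + Q_C/T_C = 0.1538 kJ/K (> 0, since η = 0.404 < η_Carnot = 0.565).

ΔS_univ ≈ 0.1538 kJ/K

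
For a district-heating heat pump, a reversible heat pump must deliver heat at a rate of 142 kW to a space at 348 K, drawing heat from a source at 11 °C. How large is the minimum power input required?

Ẇ_in ≈ 26.1 kW

T_C = 11 °C → 11 + 273.15 = 284.15 K.
Reversible heating COP: COP_HP = T_H/(T_H − T_C) = 348.00/63.85 = 5.4503.
W = Q_H/COP_HP = 142/5.4503 = 26.1 kW.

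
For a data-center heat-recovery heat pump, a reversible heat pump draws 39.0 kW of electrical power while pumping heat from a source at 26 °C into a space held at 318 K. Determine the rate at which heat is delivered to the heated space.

T_C = 26 °C → 26 + 273.15 = 299.15 K.
COP_HP = T_H/(T_H − T_C) = 318.00/18.85 = 16.8700.
Q_H = COP_HP · W = 16.8700 × 39.0 = 658 kW.

Q̇_H ≈ 658 kW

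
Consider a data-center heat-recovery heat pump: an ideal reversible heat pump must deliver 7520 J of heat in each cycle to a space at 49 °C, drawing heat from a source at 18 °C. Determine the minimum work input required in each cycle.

W_in ≈ 723.6 J

T_H = 49 °C → 49 + 273.15 = 322.15 K.
T_C = 18 °C → 18 + 273.15 = 291.15 K.
The Carnot heat-pump COP is COP_HP = T_H/(T_H − T_C) = 322.15/31.00 = 10.3919.
W = Q_H/COP_HP = 7520/10.3919 = 723.6 J.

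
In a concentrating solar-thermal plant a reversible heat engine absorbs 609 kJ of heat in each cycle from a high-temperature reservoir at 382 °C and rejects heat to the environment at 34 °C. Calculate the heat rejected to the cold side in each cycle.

Q_C ≈ 286 kJ

T_H = 382 °C → 382 + 273.15 = 655.15 K.
T_C = 34 °C → 34 + 273.15 = 307.15 K.
η_rev = 1 − T_C/T_H = 1 − 307.15/655.15 = 0.5312.
For a reversible cycle Q_C/Q_H = T_C/T_H, so Q_C = 609 × 307.15/655.15 = 286 kJ.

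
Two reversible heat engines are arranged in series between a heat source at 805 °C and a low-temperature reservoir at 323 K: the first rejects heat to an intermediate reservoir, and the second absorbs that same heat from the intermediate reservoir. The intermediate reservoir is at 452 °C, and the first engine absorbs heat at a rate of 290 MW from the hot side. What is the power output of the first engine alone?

T_H = 805 °C → 805 + 273.15 = 1078.15 K.
T_m = 452 °C → 452 + 273.15 = 725.15 K.
First-stage efficiency η₁ = 1 − T_m/T_H = 1 − 725.15/1078.15 = 0.3274.
W₁ = η₁·Q_H = 0.3274 × 290 = 94.95 MW.

Ẇ₁ ≈ 94.95 MW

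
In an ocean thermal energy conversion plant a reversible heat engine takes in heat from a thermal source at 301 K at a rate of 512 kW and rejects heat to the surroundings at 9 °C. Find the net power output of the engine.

Ẇ ≈ 32.06 kW

T_C = 9 °C → 9 + 273.15 = 282.15 K.
η_rev = 1 − T_C/T_H = 1 − 282.15/301.00 = 0.0626.
W = η·Q_H = 0.0626 × 512 = 32.06 kW.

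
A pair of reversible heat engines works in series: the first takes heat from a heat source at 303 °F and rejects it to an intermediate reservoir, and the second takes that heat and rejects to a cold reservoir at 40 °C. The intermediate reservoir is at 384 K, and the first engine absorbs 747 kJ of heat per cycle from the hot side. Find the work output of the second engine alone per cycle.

T_H = 303 °F → (303 − 32) × 5/9 = 150.56 °C = 423.71 K.
T_C = 40 °C → 40 + 273.15 = 313.15 K.
Heat entering the second stage: Q_m = Q_H·(T_m/T_H) = 747 × 384.00/423.71 = 677 kJ.
Second-stage efficiency η₂ = 1 − T_C/T_m = 1 − 313.15/384.00 = 0.1845, so W₂ = η₂·Q_m = 125 kJ.

W₂ ≈ 125 kJ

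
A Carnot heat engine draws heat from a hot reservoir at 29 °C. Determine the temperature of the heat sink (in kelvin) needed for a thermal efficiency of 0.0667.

T_C ≈ 282 K

T_H = 29 °C → 29 + 273.15 = 302.15 K.
From η = 1 − T_C/T_H, T_C = T_H·(1 − η) = 302.15 × (1 − 0.0667) = 282 K.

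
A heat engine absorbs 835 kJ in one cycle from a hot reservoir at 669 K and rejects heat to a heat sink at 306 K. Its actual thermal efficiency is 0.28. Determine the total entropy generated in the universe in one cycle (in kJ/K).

W = η·Q_H = 0.28 × 835 = 233.8 kJ, so Q_C = Q_H − W = 601.2 kJ.
Entropy balance on the reservoirs: −Q_H/T_H = -1.248 kJ/K, +Q_C/T_C = 1.965 kJ/K.
ΔS_univ = −Q_H/T_H + Q_C/T_C = 0.7166 kJ/K (> 0, since η = 0.28 < η_Carnot = 0.543).

ΔS_univ ≈ 0.7166 kJ/K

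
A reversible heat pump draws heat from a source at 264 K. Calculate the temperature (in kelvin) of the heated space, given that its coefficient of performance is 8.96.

COP_HP = T_H/(T_H − T_C) ⇒ T_H = T_C·COP_HP/(COP_HP − 1) = 264.00 × 8.96/(8.96 − 1) = 297 K.

T_H ≈ 297 K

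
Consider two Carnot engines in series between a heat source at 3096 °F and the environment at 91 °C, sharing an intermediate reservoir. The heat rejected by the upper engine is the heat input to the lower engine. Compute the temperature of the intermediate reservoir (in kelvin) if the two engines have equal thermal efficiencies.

T_H = 3096 °F → (3096 − 32) × 5/9 = 1702.22 °C = 1975.37 K.
T_C = 91 °C → 91 + 273.15 = 364.15 K.
Equal efficiencies require 1 − T_m/T_H = 1 − T_C/T_m, i.e. T_m/T_H = T_C/T_m, so T_m = √(T_H·T_C) = √(1975.37 × 364.15) = 848.1 K.

T_m ≈ 848.1 K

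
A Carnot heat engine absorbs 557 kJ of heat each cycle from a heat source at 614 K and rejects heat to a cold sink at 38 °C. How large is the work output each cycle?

W ≈ 274.7 kJ

T_C = 38 °C → 38 + 273.15 = 311.15 K.
For a reversible engine, η = 1 − T_C/T_H = 1 − 311.15/614.00 = 0.4932.
W = η·Q_H = 0.4932 × 557 = 274.7 kJ.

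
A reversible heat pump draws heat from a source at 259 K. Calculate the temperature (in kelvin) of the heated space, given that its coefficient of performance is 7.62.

T_H ≈ 298 K

COP_HP = T_H/(T_H − T_C) ⇒ T_H = T_C·COP_HP/(COP_HP − 1) = 259.00 × 7.62/(7.62 − 1) = 298 K.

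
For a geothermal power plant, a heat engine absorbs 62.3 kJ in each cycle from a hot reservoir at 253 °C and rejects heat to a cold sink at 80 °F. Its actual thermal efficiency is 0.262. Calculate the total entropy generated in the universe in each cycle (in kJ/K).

T_H = 253 °C → 253 + 273.15 = 526.15 K.
T_C = 80 °F → (80 − 32) × 5/9 = 26.67 °C = 299.82 K.
W = η·Q_H = 0.262 × 62.3 = 16.32 kJ, so Q_C = Q_H − W = 45.98 kJ.
Entropy balance on the reservoirs: −Q_H/T_H = -0.1184 kJ/K, +Q_C/T_C = 0.1534 kJ/K.
ΔS_univ = −Q_H/T_H + Q_C/T_C = 0.0349 kJ/K (> 0, since η = 0.262 < η_Carnot = 0.430).

ΔS_univ ≈ 0.0349 kJ/K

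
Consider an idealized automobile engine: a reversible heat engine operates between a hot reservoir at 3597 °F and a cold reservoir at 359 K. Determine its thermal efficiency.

T_H = 3597 °F → (3597 − 32) × 5/9 = 1980.56 °C = 2253.71 K.
The Carnot efficiency is η = 1 − T_C/T_H = 1 − 359.00/2253.71 = 0.8407.

η ≈ 0.8407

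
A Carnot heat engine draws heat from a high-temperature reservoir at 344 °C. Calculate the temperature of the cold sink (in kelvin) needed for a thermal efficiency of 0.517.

T_C ≈ 298 K

T_H = 344 °C → 344 + 273.15 = 617.15 K.
From η = 1 − T_C/T_H, T_C = T_H·(1 − η) = 617.15 × (1 − 0.517) = 298 K.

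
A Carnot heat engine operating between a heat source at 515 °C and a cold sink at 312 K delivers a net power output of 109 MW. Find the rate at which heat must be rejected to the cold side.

Q̇_C ≈ 71.42 MW

T_H = 515 °C → 515 + 273.15 = 788.15 K.
η_rev = 1 − T_C/T_H = 1 − 312.00/788.15 = 0.6041.
Since Q_C/Q_H = T_C/T_H and Q_H = W/η, Q_C = W·T_C/(T_H − T_C) = 109 × 312.00/476.15 = 71.42 MW.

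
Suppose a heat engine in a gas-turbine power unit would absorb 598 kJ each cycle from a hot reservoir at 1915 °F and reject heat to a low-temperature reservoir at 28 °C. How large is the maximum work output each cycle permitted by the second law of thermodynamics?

W_max ≈ 461 kJ

T_H = 1915 °F → (1915 − 32) × 5/9 = 1046.11 °C = 1319.26 K.
T_C = 28 °C → 28 + 273.15 = 301.15 K.
By the Carnot theorem, η_max = 1 − T_C/T_H = 1 − 301.15/1319.26 = 0.7717.
W_max = η_max · Q_H = 0.7717 × 598 = 461 kJ.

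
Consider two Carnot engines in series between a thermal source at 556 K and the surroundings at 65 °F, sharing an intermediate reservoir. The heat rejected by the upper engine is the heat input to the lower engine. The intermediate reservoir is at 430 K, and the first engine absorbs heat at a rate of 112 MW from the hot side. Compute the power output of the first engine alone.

Ẇ₁ ≈ 25.38 MW

T_C = 65 °F → (65 − 32) × 5/9 = 18.33 °C = 291.48 K.
First-stage efficiency η₁ = 1 − T_m/T_H = 1 − 430.00/556.00 = 0.2266.
W₁ = η₁·Q_H = 0.2266 × 112 = 25.38 MW.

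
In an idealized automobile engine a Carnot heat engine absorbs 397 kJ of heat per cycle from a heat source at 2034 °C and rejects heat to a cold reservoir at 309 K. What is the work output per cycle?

T_H = 2034 °C → 2034 + 273.15 = 2307.15 K.
For a reversible engine, η = 1 − T_C/T_H = 1 − 309.00/2307.15 = 0.8661.
W = η·Q_H = 0.8661 × 397 = 344 kJ.

W ≈ 344 kJ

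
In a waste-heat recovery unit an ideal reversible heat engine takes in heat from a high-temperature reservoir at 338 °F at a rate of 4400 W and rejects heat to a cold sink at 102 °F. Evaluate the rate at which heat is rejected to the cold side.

T_H = 338 °F → (338 − 32) × 5/9 = 170.00 °C = 443.15 K.
T_C = 102 °F → (102 − 32) × 5/9 = 38.89 °C = 312.04 K.
For a reversible engine, η = 1 − T_C/T_H = 1 − 312.04/443.15 = 0.2959.
For a reversible cycle Q_C/Q_H = T_C/T_H, so Q_C = 4400 × 312.04/443.15 = 3100 W.

Q̇_C ≈ 3100 W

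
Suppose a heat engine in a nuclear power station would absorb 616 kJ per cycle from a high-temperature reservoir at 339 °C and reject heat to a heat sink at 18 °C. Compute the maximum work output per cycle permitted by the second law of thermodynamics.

W_max ≈ 323.0 kJ

T_H = 339 °C → 339 + 273.15 = 612.15 K.
T_C = 18 °C → 18 + 273.15 = 291.15 K.
By the Carnot theorem, η_max = 1 − T_C/T_H = 1 − 291.15/612.15 = 0.5244.
W_max = η_max · Q_H = 0.5244 × 616 = 323.0 kJ.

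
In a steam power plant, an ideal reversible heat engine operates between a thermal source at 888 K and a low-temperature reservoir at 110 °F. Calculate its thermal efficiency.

T_C = 110 °F → (110 − 32) × 5/9 = 43.33 °C = 316.48 K.
The Carnot efficiency is η = 1 − T_C/T_H = 1 − 316.48/888.00 = 0.644.

η ≈ 0.644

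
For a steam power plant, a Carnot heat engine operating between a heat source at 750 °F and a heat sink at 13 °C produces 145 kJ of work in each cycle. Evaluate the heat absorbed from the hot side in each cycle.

Q_H ≈ 253 kJ

T_H = 750 °F → (750 − 32) × 5/9 = 398.89 °C = 672.04 K.
T_C = 13 °C → 13 + 273.15 = 286.15 K.
The Carnot efficiency is η = 1 − T_C/T_H = 1 − 286.15/672.04 = 0.5742.
Q_H = W/η = 145/0.5742 = 253 kJ.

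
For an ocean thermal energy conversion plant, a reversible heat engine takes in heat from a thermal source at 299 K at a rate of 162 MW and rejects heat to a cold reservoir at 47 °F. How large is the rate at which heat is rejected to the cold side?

T_C = 47 °F → (47 − 32) × 5/9 = 8.33 °C = 281.48 K.
Carnot efficiency: η = 1 − T_C/T_H = 1 − 281.48/299.00 = 0.0586.
For a reversible cycle Q_C/Q_H = T_C/T_H, so Q_C = 162 × 281.48/299.00 = 153 MW.

Q̇_C ≈ 153 MW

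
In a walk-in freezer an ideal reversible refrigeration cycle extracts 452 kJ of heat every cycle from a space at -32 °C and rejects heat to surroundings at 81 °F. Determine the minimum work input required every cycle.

W_in ≈ 111 kJ

T_H = 81 °F → (81 − 32) × 5/9 = 27.22 °C = 300.37 K.
T_C = -32 °C → -32 + 273.15 = 241.15 K.
The reversible coefficient of performance is COP_R = T_C/(T_H − T_C) = 241.15/59.22 = 4.0720.
W = Q_C/COP_R = 452/4.0720 = 111 kJ.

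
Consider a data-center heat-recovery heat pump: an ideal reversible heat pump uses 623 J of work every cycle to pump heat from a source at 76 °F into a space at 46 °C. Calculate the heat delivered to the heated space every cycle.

Q_H ≈ 9220 J

T_H = 46 °C → 46 + 273.15 = 319.15 K.
T_C = 76 °F → (76 − 32) × 5/9 = 24.44 °C = 297.59 K.
Reversible heating COP: COP_HP = T_H/(T_H − T_C) = 319.15/21.56 = 14.8059.
Q_H = COP_HP · W = 14.8059 × 623 = 9220 J.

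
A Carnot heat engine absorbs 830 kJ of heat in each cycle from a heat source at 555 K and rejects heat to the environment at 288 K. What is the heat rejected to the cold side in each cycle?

Q_C ≈ 431 kJ

Carnot efficiency: η = 1 − T_C/T_H = 1 − 288.00/555.00 = 0.4811.
For a reversible cycle Q_C/Q_H = T_C/T_H, so Q_C = 830 × 288.00/555.00 = 431 kJ.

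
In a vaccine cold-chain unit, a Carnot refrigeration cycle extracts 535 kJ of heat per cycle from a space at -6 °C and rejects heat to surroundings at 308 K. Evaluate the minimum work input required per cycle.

W_in ≈ 81.8 kJ

T_C = -6 °C → -6 + 273.15 = 267.15 K.
The reversible coefficient of performance is COP_R = T_C/(T_H − T_C) = 267.15/40.85 = 6.5398.
W = Q_C/COP_R = 535/6.5398 = 81.8 kJ.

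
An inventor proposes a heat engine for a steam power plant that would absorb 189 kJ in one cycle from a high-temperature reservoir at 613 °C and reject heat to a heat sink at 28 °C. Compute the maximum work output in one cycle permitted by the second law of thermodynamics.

W_max ≈ 125 kJ

T_H = 613 °C → 613 + 273.15 = 886.15 K.
T_C = 28 °C → 28 + 273.15 = 301.15 K.
No engine can exceed the Carnot limit: η_max = 1 − T_C/T_H = 1 − 301.15/886.15 = 0.6602.
W_max = η_max · Q_H = 0.6602 × 189 = 125 kJ.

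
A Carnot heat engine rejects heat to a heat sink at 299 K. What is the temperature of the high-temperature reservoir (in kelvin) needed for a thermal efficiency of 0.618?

From η = 1 − T_C/T_H, solving for T_H gives T_H = T_C/(1 − η) = 299.00/(1 − 0.618) = 782.7 K.

T_H ≈ 782.7 K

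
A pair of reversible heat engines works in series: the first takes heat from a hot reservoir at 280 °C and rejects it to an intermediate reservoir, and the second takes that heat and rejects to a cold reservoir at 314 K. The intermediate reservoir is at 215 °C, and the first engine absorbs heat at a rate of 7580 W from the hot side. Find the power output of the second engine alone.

T_H = 280 °C → 280 + 273.15 = 553.15 K.
T_m = 215 °C → 215 + 273.15 = 488.15 K.
Heat entering the second stage: Q_m = Q_H·(T_m/T_H) = 7580 × 488.15/553.15 = 6690 W.
Second-stage efficiency η₂ = 1 − T_C/T_m = 1 − 314.00/488.15 = 0.3568, so W₂ = η₂·Q_m = 2390 W.

Ẇ₂ ≈ 2390 W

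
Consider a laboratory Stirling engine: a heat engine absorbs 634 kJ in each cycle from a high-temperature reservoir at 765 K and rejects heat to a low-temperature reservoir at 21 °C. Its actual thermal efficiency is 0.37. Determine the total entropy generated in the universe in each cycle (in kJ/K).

T_C = 21 °C → 21 + 273.15 = 294.15 K.
W = η·Q_H = 0.37 × 634 = 234.6 kJ, so Q_C = Q_H − W = 399.4 kJ.
Entropy balance on the reservoirs: −Q_H/T_H = -0.8288 kJ/K, +Q_C/T_C = 1.358 kJ/K.
ΔS_univ = −Q_H/T_H + Q_C/T_C = 0.5291 kJ/K (> 0, since η = 0.37 < η_Carnot = 0.615).

ΔS_univ ≈ 0.5291 kJ/K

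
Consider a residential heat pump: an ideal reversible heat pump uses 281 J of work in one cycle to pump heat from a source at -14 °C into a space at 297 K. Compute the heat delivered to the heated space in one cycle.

Q_H ≈ 2200 J

T_C = -14 °C → -14 + 273.15 = 259.15 K.
The Carnot heat-pump COP is COP_HP = T_H/(T_H − T_C) = 297.00/37.85 = 7.8468.
Q_H = COP_HP · W = 7.8468 × 281 = 2200 J.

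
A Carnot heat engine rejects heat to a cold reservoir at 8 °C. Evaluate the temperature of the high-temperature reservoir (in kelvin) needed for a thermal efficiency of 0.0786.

T_H ≈ 305 K

T_C = 8 °C → 8 + 273.15 = 281.15 K.
From η = 1 − T_C/T_H, solving for T_H gives T_H = T_C/(1 − η) = 281.15/(1 − 0.0786) = 305 K.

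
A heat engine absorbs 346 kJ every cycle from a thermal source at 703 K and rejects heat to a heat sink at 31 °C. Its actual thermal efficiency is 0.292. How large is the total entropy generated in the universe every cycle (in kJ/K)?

ΔS_univ ≈ 0.313 kJ/K

T_C = 31 °C → 31 + 273.15 = 304.15 K.
W = η·Q_H = 0.292 × 346 = 101.0 kJ, so Q_C = Q_H − W = 245.0 kJ.
The hot reservoir loses entropy Q_H/T_H = 346/703.00 = 0.4922 kJ/K; the cold reservoir gains Q_C/T_C = 245.0/304.15 = 0.8054 kJ/K.
ΔS_univ = −Q_H/T_H + Q_C/T_C = 0.313 kJ/K (> 0, since η = 0.292 < η_Carnot = 0.567).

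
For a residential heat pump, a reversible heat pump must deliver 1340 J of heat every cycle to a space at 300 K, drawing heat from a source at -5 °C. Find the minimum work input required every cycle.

T_C = -5 °C → -5 + 273.15 = 268.15 K.
Reversible heating COP: COP_HP = T_H/(T_H − T_C) = 300.00/31.85 = 9.4192.
W = Q_H/COP_HP = 1340/9.4192 = 142.3 J.

W_in ≈ 142.3 J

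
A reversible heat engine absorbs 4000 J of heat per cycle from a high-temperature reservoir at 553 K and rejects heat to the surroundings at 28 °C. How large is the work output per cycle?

W ≈ 1820 J

T_C = 28 °C → 28 + 273.15 = 301.15 K.
η_rev = 1 − T_C/T_H = 1 − 301.15/553.00 = 0.4554.
W = η·Q_H = 0.4554 × 4000 = 1820 J.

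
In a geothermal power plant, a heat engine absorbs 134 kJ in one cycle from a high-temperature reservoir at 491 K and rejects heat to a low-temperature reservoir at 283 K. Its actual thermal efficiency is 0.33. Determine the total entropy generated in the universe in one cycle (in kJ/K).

W = η·Q_H = 0.33 × 134 = 44.22 kJ, so Q_C = Q_H − W = 89.78 kJ.
Entropy balance on the reservoirs: −Q_H/T_H = -0.2729 kJ/K, +Q_C/T_C = 0.3172 kJ/K.
ΔS_univ = −Q_H/T_H + Q_C/T_C = 0.0443 kJ/K (> 0, since η = 0.33 < η_Carnot = 0.424).

ΔS_univ ≈ 0.0443 kJ/K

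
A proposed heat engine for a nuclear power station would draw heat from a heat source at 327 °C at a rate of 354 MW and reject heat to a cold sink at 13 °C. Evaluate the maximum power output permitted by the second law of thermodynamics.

T_H = 327 °C → 327 + 273.15 = 600.15 K.
T_C = 13 °C → 13 + 273.15 = 286.15 K.
No engine can exceed the Carnot limit: η_max = 1 − T_C/T_H = 1 − 286.15/600.15 = 0.5232.
W_max = η_max · Q_H = 0.5232 × 354 = 185 MW.

Ẇ_max ≈ 185 MW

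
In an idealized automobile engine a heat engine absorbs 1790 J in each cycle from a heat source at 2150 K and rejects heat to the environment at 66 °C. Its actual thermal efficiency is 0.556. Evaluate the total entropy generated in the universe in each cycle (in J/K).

ΔS_univ ≈ 1.51 J/K

T_C = 66 °C → 66 + 273.15 = 339.15 K.
W = η·Q_H = 0.556 × 1790 = 995.2 J, so Q_C = Q_H − W = 794.8 J.
Reservoir entropy changes: ΔS_H = −Q_H/T_H = −1790/2150.00 = -0.8326 J/K and ΔS_C = +Q_C/T_C = 794.8/339.15 = 2.343 J/K.
ΔS_univ = −Q_H/T_H + Q_C/T_C = 1.51 J/K (> 0, since η = 0.556 < η_Carnot = 0.842).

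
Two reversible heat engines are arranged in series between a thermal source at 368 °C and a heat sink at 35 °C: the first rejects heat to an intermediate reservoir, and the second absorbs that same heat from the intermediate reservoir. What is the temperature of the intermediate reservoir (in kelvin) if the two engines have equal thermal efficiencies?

T_H = 368 °C → 368 + 273.15 = 641.15 K.
T_C = 35 °C → 35 + 273.15 = 308.15 K.
Equal efficiencies require 1 − T_m/T_H = 1 − T_C/T_m, i.e. T_m/T_H = T_C/T_m, so T_m = √(T_H·T_C) = √(641.15 × 308.15) = 444.5 K.

T_m ≈ 444.5 K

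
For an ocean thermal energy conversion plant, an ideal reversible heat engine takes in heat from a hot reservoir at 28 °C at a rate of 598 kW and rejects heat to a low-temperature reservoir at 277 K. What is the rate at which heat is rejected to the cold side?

Q̇_C ≈ 550.0 kW

T_H = 28 °C → 28 + 273.15 = 301.15 K.
The Carnot efficiency is η = 1 − T_C/T_H = 1 − 277.00/301.15 = 0.0802.
For a reversible cycle Q_C/Q_H = T_C/T_H, so Q_C = 598 × 277.00/301.15 = 550.0 kW.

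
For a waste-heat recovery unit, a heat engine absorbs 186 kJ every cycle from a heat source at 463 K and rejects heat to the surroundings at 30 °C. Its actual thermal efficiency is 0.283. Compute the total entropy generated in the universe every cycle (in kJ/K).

T_C = 30 °C → 30 + 273.15 = 303.15 K.
W = η·Q_H = 0.283 × 186 = 52.64 kJ, so Q_C = Q_H − W = 133.4 kJ.
Entropy balance on the reservoirs: −Q_H/T_H = -0.4017 kJ/K, +Q_C/T_C = 0.4399 kJ/K.
ΔS_univ = −Q_H/T_H + Q_C/T_C = 0.0382 kJ/K (> 0, since η = 0.283 < η_Carnot = 0.345).

ΔS_univ ≈ 0.0382 kJ/K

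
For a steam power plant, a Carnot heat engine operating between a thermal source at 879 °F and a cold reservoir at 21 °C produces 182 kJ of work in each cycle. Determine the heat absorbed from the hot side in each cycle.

T_H = 879 °F → (879 − 32) × 5/9 = 470.56 °C = 743.71 K.
T_C = 21 °C → 21 + 273.15 = 294.15 K.
The Carnot efficiency is η = 1 − T_C/T_H = 1 − 294.15/743.71 = 0.6045.
Q_H = W/η = 182/0.6045 = 301 kJ.

Q_H ≈ 301 kJ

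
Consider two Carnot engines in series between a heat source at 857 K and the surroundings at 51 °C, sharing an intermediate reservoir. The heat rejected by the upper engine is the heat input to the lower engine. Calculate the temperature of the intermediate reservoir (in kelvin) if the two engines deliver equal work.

T_m ≈ 590.6 K

T_C = 51 °C → 51 + 273.15 = 324.15 K.
For reversible stages Q_m = Q_H·(T_m/T_H). Setting W₁ = Q_H(1 − T_m/T_H) equal to W₂ = Q_m(1 − T_C/T_m) = Q_H·(T_m − T_C)/T_H gives T_H − T_m = T_m − T_C, so T_m = (T_H + T_C)/2 = (857.00 + 324.15)/2 = 590.6 K.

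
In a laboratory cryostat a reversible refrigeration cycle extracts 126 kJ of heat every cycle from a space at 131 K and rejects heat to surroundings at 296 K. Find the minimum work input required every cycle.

COP_R = T_C/(T_H − T_C) = 131.00/165.00 = 0.7939.
W = Q_C/COP_R = 126/0.7939 = 159 kJ.

W_in ≈ 159 kJ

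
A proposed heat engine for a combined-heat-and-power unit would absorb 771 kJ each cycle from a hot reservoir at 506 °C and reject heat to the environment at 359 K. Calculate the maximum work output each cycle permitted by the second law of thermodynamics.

T_H = 506 °C → 506 + 273.15 = 779.15 K.
No engine can exceed the Carnot limit: η_max = 1 − T_C/T_H = 1 − 359.00/779.15 = 0.5392.
W_max = η_max · Q_H = 0.5392 × 771 = 416 kJ.

W_max ≈ 416 kJ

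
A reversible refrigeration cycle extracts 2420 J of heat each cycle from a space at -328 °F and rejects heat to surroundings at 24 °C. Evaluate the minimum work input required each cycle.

T_H = 24 °C → 24 + 273.15 = 297.15 K.
T_C = -328 °F → (-328 − 32) × 5/9 = -200.00 °C = 73.15 K.
The reversible coefficient of performance is COP_R = T_C/(T_H − T_C) = 73.15/224.00 = 0.3266.
W = Q_C/COP_R = 2420/0.3266 = 7411 J.

W_in ≈ 7411 J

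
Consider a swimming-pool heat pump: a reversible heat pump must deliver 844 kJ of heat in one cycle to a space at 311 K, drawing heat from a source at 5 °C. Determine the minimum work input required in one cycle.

W_in ≈ 89.15 kJ

T_C = 5 °C → 5 + 273.15 = 278.15 K.
For a reversible heat pump, COP_HP = T_H/(T_H − T_C) = 311.00/32.85 = 9.4673.
W = Q_H/COP_HP = 844/9.4673 = 89.15 kJ.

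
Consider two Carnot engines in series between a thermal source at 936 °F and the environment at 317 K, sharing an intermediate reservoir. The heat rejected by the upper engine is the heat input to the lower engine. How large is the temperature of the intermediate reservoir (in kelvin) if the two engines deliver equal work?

T_m ≈ 546 K

T_H = 936 °F → (936 − 32) × 5/9 = 502.22 °C = 775.37 K.
For reversible stages Q_m = Q_H·(T_m/T_H). Setting W₁ = Q_H(1 − T_m/T_H) equal to W₂ = Q_m(1 − T_C/T_m) = Q_H·(T_m − T_C)/T_H gives T_H − T_m = T_m − T_C, so T_m = (T_H + T_C)/2 = (775.37 + 317.00)/2 = 546 K.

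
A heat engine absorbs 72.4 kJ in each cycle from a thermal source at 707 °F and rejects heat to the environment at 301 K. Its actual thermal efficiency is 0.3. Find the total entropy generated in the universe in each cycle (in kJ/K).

T_H = 707 °F → (707 − 32) × 5/9 = 375.00 °C = 648.15 K.
W = η·Q_H = 0.3 × 72.4 = 21.72 kJ, so Q_C = Q_H − W = 50.68 kJ.
The hot reservoir loses entropy Q_H/T_H = 72.4/648.15 = 0.1117 kJ/K; the cold reservoir gains Q_C/T_C = 50.68/301.00 = 0.1684 kJ/K.
ΔS_univ = −Q_H/T_H + Q_C/T_C = 0.0567 kJ/K (> 0, since η = 0.3 < η_Carnot = 0.536).

ΔS_univ ≈ 0.0567 kJ/K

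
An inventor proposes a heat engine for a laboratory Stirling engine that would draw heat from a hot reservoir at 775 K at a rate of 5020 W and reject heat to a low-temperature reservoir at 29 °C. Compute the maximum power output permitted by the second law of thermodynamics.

T_C = 29 °C → 29 + 273.15 = 302.15 K.
By the Carnot theorem, η_max = 1 − T_C/T_H = 1 − 302.15/775.00 = 0.6101.
W_max = η_max · Q_H = 0.6101 × 5020 = 3060 W.

Ẇ_max ≈ 3060 W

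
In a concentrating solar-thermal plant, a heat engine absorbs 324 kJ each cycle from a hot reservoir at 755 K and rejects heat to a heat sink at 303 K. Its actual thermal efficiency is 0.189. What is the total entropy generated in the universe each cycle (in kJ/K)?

ΔS_univ ≈ 0.438 kJ/K

W = η·Q_H = 0.189 × 324 = 61.24 kJ, so Q_C = Q_H − W = 262.8 kJ.
The hot reservoir loses entropy Q_H/T_H = 324/755.00 = 0.4291 kJ/K; the cold reservoir gains Q_C/T_C = 262.8/303.00 = 0.8672 kJ/K.
ΔS_univ = −Q_H/T_H + Q_C/T_C = 0.438 kJ/K (> 0, since η = 0.189 < η_Carnot = 0.599).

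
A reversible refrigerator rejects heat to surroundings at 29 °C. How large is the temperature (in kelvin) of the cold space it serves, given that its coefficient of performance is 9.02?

T_C ≈ 272 K

T_H = 29 °C → 29 + 273.15 = 302.15 K.
COP_R = T_C/(T_H − T_C) ⇒ T_C = T_H·COP_R/(1 + COP_R) = 302.15 × 9.02/(1 + 9.02) = 272 K.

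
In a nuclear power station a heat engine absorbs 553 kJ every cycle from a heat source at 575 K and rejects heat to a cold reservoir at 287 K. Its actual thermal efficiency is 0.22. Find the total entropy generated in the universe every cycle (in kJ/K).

ΔS_univ ≈ 0.541 kJ/K

W = η·Q_H = 0.22 × 553 = 121.7 kJ, so Q_C = Q_H − W = 431.3 kJ.
Entropy balance on the reservoirs: −Q_H/T_H = -0.9617 kJ/K, +Q_C/T_C = 1.503 kJ/K.
ΔS_univ = −Q_H/T_H + Q_C/T_C = 0.541 kJ/K (> 0, since η = 0.22 < η_Carnot = 0.501).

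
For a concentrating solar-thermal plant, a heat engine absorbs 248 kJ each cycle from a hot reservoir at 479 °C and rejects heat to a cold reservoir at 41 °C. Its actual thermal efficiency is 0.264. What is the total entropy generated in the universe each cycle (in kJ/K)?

ΔS_univ ≈ 0.251 kJ/K

T_H = 479 °C → 479 + 273.15 = 752.15 K.
T_C = 41 °C → 41 + 273.15 = 314.15 K.
W = η·Q_H = 0.264 × 248 = 65.47 kJ, so Q_C = Q_H − W = 182.5 kJ.
Entropy balance on the reservoirs: −Q_H/T_H = -0.3297 kJ/K, +Q_C/T_C = 0.5810 kJ/K.
ΔS_univ = −Q_H/T_H + Q_C/T_C = 0.251 kJ/K (> 0, since η = 0.264 < η_Carnot = 0.582).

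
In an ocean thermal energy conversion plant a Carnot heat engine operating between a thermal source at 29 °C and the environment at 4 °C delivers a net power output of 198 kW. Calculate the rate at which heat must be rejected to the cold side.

T_H = 29 °C → 29 + 273.15 = 302.15 K.
T_C = 4 °C → 4 + 273.15 = 277.15 K.
The Carnot efficiency is η = 1 − T_C/T_H = 1 − 277.15/302.15 = 0.0827.
Since Q_C/Q_H = T_C/T_H and Q_H = W/η, Q_C = W·T_C/(T_H − T_C) = 198 × 277.15/25.00 = 2195 kW.

Q̇_C ≈ 2195 kW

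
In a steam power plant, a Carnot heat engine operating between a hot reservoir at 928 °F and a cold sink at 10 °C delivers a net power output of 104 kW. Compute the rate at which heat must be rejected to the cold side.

Q̇_C ≈ 60.4 kW

T_H = 928 °F → (928 − 32) × 5/9 = 497.78 °C = 770.93 K.
T_C = 10 °C → 10 + 273.15 = 283.15 K.
The Carnot efficiency is η = 1 − T_C/T_H = 1 − 283.15/770.93 = 0.6327.
Since Q_C/Q_H = T_C/T_H and Q_H = W/η, Q_C = W·T_C/(T_H − T_C) = 104 × 283.15/487.78 = 60.4 kW.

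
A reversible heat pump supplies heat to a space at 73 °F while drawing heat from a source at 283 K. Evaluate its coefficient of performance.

T_H = 73 °F → (73 − 32) × 5/9 = 22.78 °C = 295.93 K.
The Carnot heat-pump COP is COP_HP = T_H/(T_H − T_C) = 295.93/(295.93 − 283.00) = 22.89.

COP_HP ≈ 22.89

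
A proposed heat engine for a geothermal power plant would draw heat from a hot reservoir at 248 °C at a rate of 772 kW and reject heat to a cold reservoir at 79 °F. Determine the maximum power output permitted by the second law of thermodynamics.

T_H = 248 °C → 248 + 273.15 = 521.15 K.
T_C = 79 °F → (79 − 32) × 5/9 = 26.11 °C = 299.26 K.
By the Carnot theorem, η_max = 1 − T_C/T_H = 1 − 299.26/521.15 = 0.4258.
W_max = η_max · Q_H = 0.4258 × 772 = 329 kW.

Ẇ_max ≈ 329 kW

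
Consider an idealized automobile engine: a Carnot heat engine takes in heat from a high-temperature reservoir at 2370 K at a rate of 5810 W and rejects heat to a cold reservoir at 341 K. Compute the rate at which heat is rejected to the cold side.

Q̇_C ≈ 836 W

For a reversible engine, η = 1 − T_C/T_H = 1 − 341.00/2370.00 = 0.8561.
For a reversible cycle Q_C/Q_H = T_C/T_H, so Q_C = 5810 × 341.00/2370.00 = 836 W.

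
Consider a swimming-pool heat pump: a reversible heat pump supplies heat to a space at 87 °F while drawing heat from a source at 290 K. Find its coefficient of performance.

T_H = 87 °F → (87 − 32) × 5/9 = 30.56 °C = 303.71 K.
For a reversible heat pump, COP_HP = T_H/(T_H − T_C) = 303.71/(303.71 − 290.00) = 22.2.

COP_HP ≈ 22.2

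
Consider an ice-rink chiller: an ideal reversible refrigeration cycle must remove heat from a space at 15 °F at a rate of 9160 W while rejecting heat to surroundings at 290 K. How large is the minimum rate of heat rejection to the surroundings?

T_C = 15 °F → (15 − 32) × 5/9 = -9.44 °C = 263.71 K.
For a reversible cycle Q_H/Q_C = T_H/T_C, so Q_H = Q_C·T_H/T_C = 9160 × 290.00/263.71 = 10070 W.

Q̇_H ≈ 10070 W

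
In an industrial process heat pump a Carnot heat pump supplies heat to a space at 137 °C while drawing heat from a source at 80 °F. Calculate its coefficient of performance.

COP_HP ≈ 3.717

T_H = 137 °C → 137 + 273.15 = 410.15 K.
T_C = 80 °F → (80 − 32) × 5/9 = 26.67 °C = 299.82 K.
The Carnot heat-pump COP is COP_HP = T_H/(T_H − T_C) = 410.15/(410.15 − 299.82) = 3.717.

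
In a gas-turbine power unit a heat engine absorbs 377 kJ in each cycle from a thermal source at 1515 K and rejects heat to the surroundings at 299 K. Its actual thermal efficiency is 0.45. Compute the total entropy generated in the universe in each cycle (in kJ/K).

W = η·Q_H = 0.45 × 377 = 169.7 kJ, so Q_C = Q_H − W = 207.3 kJ.
Reservoir entropy changes: ΔS_H = −Q_H/T_H = −377/1515.00 = -0.2488 kJ/K and ΔS_C = +Q_C/T_C = 207.3/299.00 = 0.6935 kJ/K.
ΔS_univ = −Q_H/T_H + Q_C/T_C = 0.445 kJ/K (> 0, since η = 0.45 < η_Carnot = 0.803).

ΔS_univ ≈ 0.445 kJ/K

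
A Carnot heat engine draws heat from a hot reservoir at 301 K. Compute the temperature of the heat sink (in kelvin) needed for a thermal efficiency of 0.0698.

T_C ≈ 280 K

From η = 1 − T_C/T_H, T_C = T_H·(1 − η) = 301.00 × (1 − 0.0698) = 280 K.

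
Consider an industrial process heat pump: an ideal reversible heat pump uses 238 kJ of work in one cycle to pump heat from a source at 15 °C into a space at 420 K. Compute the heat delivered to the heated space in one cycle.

Q_H ≈ 758.1 kJ

T_C = 15 °C → 15 + 273.15 = 288.15 K.
Reversible heating COP: COP_HP = T_H/(T_H − T_C) = 420.00/131.85 = 3.1854.
Q_H = COP_HP · W = 3.1854 × 238 = 758.1 kJ.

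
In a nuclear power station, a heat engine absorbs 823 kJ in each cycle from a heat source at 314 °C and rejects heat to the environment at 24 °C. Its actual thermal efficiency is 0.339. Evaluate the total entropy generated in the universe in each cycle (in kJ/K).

T_H = 314 °C → 314 + 273.15 = 587.15 K.
T_C = 24 °C → 24 + 273.15 = 297.15 K.
W = η·Q_H = 0.339 × 823 = 279.0 kJ, so Q_C = Q_H − W = 544.0 kJ.
The hot reservoir loses entropy Q_H/T_H = 823/587.15 = 1.402 kJ/K; the cold reservoir gains Q_C/T_C = 544.0/297.15 = 1.831 kJ/K.
ΔS_univ = −Q_H/T_H + Q_C/T_C = 0.4290 kJ/K (> 0, since η = 0.339 < η_Carnot = 0.494).

ΔS_univ ≈ 0.4290 kJ/K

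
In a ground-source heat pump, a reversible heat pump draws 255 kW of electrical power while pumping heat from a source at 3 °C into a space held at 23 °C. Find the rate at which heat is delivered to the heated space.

T_H = 23 °C → 23 + 273.15 = 296.15 K.
T_C = 3 °C → 3 + 273.15 = 276.15 K.
The Carnot heat-pump COP is COP_HP = T_H/(T_H − T_C) = 296.15/20.00 = 14.8075.
Q_H = COP_HP · W = 14.8075 × 255 = 3780 kW.

Q̇_H ≈ 3780 kW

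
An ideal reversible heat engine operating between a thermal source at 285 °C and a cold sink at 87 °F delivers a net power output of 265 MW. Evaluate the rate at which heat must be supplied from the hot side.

Q̇_H ≈ 581 MW

T_H = 285 °C → 285 + 273.15 = 558.15 K.
T_C = 87 °F → (87 − 32) × 5/9 = 30.56 °C = 303.71 K.
Carnot efficiency: η = 1 − T_C/T_H = 1 − 303.71/558.15 = 0.4559.
Q_H = W/η = 265/0.4559 = 581 MW.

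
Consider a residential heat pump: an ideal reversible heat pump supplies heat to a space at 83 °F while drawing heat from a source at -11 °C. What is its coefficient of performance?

T_H = 83 °F → (83 − 32) × 5/9 = 28.33 °C = 301.48 K.
T_C = -11 °C → -11 + 273.15 = 262.15 K.
For a reversible heat pump, COP_HP = T_H/(T_H − T_C) = 301.48/(301.48 − 262.15) = 7.66.

COP_HP ≈ 7.66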